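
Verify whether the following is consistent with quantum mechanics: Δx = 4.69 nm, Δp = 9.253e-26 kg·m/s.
Yes, it satisfies the uncertainty principle.

Calculate the product ΔxΔp:
ΔxΔp = (4.690e-09 m) × (9.253e-26 kg·m/s)
ΔxΔp = 4.340e-34 J·s

Compare to the minimum allowed value ℏ/2:
ℏ/2 = 5.273e-35 J·s

Since ΔxΔp = 4.340e-34 J·s ≥ 5.273e-35 J·s = ℏ/2,
the measurement satisfies the uncertainty principle.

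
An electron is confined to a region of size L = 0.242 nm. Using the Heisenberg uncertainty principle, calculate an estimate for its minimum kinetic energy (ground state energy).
162.642 meV

Using the uncertainty principle to estimate ground state energy:

1. The position uncertainty is approximately the confinement size:
   Δx ≈ L = 2.420e-10 m

2. From ΔxΔp ≥ ℏ/2, the minimum momentum uncertainty is:
   Δp ≈ ℏ/(2L) = 2.179e-25 kg·m/s

3. The kinetic energy is approximately:
   KE ≈ (Δp)²/(2m) = (2.179e-25)²/(2 × 9.109e-31 kg)
   KE ≈ 2.606e-20 J = 162.642 meV

This is an order-of-magnitude estimate of the ground state energy.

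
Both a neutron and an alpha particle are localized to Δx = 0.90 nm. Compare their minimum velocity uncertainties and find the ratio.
The neutron has the larger minimum velocity uncertainty, by a ratio of 4.0.

For both particles, Δp_min = ℏ/(2Δx) = 5.859e-26 kg·m/s (same for both).

The velocity uncertainty is Δv = Δp/m:
- neutron: Δv = 5.859e-26 / 1.675e-27 = 3.498e+01 m/s = 34.979 m/s
- alpha particle: Δv = 5.859e-26 / 6.645e-27 = 8.817e+00 m/s = 8.817 m/s

Ratio: 3.498e+01 / 8.817e+00 = 4.0

The lighter particle has larger velocity uncertainty because Δv ∝ 1/m.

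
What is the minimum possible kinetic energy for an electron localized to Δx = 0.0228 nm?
18.323 eV

Localizing a particle requires giving it sufficient momentum uncertainty:

1. From uncertainty principle: Δp ≥ ℏ/(2Δx)
   Δp_min = (1.055e-34 J·s) / (2 × 2.280e-11 m)
   Δp_min = 2.313e-24 kg·m/s

2. This momentum uncertainty corresponds to kinetic energy:
   KE ≈ (Δp)²/(2m) = (2.313e-24)²/(2 × 9.109e-31 kg)
   KE = 2.936e-18 J = 18.323 eV

Tighter localization requires more energy.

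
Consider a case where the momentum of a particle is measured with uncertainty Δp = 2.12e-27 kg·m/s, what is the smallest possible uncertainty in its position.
24.872 nm

Using the Heisenberg uncertainty principle:
ΔxΔp ≥ ℏ/2

The minimum uncertainty in position is:
Δx_min = ℏ/(2Δp)
Δx_min = (1.055e-34 J·s) / (2 × 2.120e-27 kg·m/s)
Δx_min = 2.487e-08 m = 24.872 nm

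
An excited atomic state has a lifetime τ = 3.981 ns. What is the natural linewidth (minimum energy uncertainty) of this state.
82.669 neV

Using the energy-time uncertainty principle:
ΔEΔt ≥ ℏ/2

The lifetime τ represents the time uncertainty Δt.
The natural linewidth (minimum energy uncertainty) is:

ΔE = ℏ/(2τ)
ΔE = (1.055e-34 J·s) / (2 × 3.981e-09 s)
ΔE = 1.325e-26 J = 82.669 neV

This natural linewidth limits the precision of spectroscopic measurements.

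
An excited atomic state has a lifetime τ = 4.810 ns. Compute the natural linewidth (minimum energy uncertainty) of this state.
68.421 neV

Using the energy-time uncertainty principle:
ΔEΔt ≥ ℏ/2

The lifetime τ represents the time uncertainty Δt.
The natural linewidth (minimum energy uncertainty) is:

ΔE = ℏ/(2τ)
ΔE = (1.055e-34 J·s) / (2 × 4.810e-09 s)
ΔE = 1.096e-26 J = 68.421 neV

This natural linewidth limits the precision of spectroscopic measurements.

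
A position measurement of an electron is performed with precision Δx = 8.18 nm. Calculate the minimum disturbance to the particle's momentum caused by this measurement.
6.446 × 10^-27 kg·m/s

The uncertainty principle implies that measuring position disturbs momentum:
ΔxΔp ≥ ℏ/2

When we measure position with precision Δx, we necessarily introduce a momentum uncertainty:
Δp ≥ ℏ/(2Δx)
Δp_min = (1.055e-34 J·s) / (2 × 8.180e-09 m)
Δp_min = 6.446e-27 kg·m/s

The more precisely we measure position, the greater the momentum disturbance.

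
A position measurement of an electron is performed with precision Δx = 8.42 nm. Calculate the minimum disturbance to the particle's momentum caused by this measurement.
6.262 × 10^-27 kg·m/s

The uncertainty principle implies that measuring position disturbs momentum:
ΔxΔp ≥ ℏ/2

When we measure position with precision Δx, we necessarily introduce a momentum uncertainty:
Δp ≥ ℏ/(2Δx)
Δp_min = (1.055e-34 J·s) / (2 × 8.420e-09 m)
Δp_min = 6.262e-27 kg·m/s

The more precisely we measure position, the greater the momentum disturbance.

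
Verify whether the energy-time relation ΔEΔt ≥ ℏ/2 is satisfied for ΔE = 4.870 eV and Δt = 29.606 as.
No, it violates the uncertainty relation.

Calculate the product ΔEΔt:
ΔE = 4.870 eV = 7.803e-19 J
ΔEΔt = (7.803e-19 J) × (2.961e-17 s)
ΔEΔt = 2.310e-35 J·s

Compare to the minimum allowed value ℏ/2:
ℏ/2 = 5.273e-35 J·s

Since ΔEΔt = 2.310e-35 J·s < 5.273e-35 J·s = ℏ/2,
this violates the uncertainty relation.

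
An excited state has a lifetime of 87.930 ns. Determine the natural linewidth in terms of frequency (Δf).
905.009 kHz

Using the energy-time uncertainty principle and E = hf:
ΔEΔt ≥ ℏ/2
hΔf·Δt ≥ ℏ/2

The minimum frequency uncertainty is:
Δf = ℏ/(2hτ) = 1/(4πτ)
Δf = 1/(4π × 8.793e-08 s)
Δf = 9.050e+05 Hz = 905.009 kHz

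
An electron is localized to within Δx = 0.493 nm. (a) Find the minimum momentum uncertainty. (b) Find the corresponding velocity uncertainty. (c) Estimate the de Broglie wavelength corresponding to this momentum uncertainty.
(a) Δp_min = 1.070 × 10^-25 kg·m/s
(b) Δv_min = 117.411 km/s
(c) λ_dB = 6.195 nm

Step-by-step:

(a) From the uncertainty principle:
Δp_min = ℏ/(2Δx) = (1.055e-34 J·s)/(2 × 4.930e-10 m) = 1.070e-25 kg·m/s

(b) The velocity uncertainty:
Δv = Δp/m = (1.070e-25 kg·m/s)/(9.109e-31 kg) = 1.174e+05 m/s = 117.411 km/s

(c) The de Broglie wavelength for this momentum:
λ = h/p = (6.626e-34 J·s)/(1.070e-25 kg·m/s) = 6.195e-09 m = 6.195 nm

Note: The de Broglie wavelength is comparable to the localization size, as expected from wave-particle duality.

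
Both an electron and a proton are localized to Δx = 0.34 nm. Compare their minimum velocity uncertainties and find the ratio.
The electron has the larger minimum velocity uncertainty, by a ratio of 1836.2.

For both particles, Δp_min = ℏ/(2Δx) = 1.551e-25 kg·m/s (same for both).

The velocity uncertainty is Δv = Δp/m:
- electron: Δv = 1.551e-25 / 9.109e-31 = 1.702e+05 m/s = 170.247 km/s
- proton: Δv = 1.551e-25 / 1.673e-27 = 9.272e+01 m/s = 92.719 m/s

Ratio: 1.702e+05 / 9.272e+01 = 1836.2

The lighter particle has larger velocity uncertainty because Δv ∝ 1/m.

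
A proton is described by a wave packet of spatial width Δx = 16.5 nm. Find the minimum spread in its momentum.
3.196 × 10^-27 kg·m/s

For a wave packet, the spatial width Δx and momentum spread Δp are related by the uncertainty principle:
ΔxΔp ≥ ℏ/2

The minimum momentum spread is:
Δp_min = ℏ/(2Δx)
Δp_min = (1.055e-34 J·s) / (2 × 1.650e-08 m)
Δp_min = 3.196e-27 kg·m/s

A wave packet cannot have both a well-defined position and well-defined momentum.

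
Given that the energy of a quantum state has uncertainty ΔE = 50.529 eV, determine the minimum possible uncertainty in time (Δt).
6.513 as

Using the energy-time uncertainty principle:
ΔEΔt ≥ ℏ/2

The minimum uncertainty in time is:
Δt_min = ℏ/(2ΔE)
Δt_min = (1.055e-34 J·s) / (2 × 8.096e-18 J)
Δt_min = 6.513e-18 s = 6.513 as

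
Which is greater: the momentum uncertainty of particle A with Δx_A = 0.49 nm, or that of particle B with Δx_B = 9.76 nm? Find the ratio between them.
Particle A has the larger minimum momentum uncertainty, by a factor of 19.92.

For each particle, the minimum momentum uncertainty is Δp_min = ℏ/(2Δx):

Particle A: Δp_A = ℏ/(2×4.900e-10 m) = 1.076e-25 kg·m/s
Particle B: Δp_B = ℏ/(2×9.760e-09 m) = 5.403e-27 kg·m/s

Ratio: Δp_A/Δp_B = 19.92

Since Δp_min ∝ 1/Δx, the particle with smaller position uncertainty (A) has larger momentum uncertainty.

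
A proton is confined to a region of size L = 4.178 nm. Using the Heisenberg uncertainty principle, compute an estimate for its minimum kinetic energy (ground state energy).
297.178 neV

Using the uncertainty principle to estimate ground state energy:

1. The position uncertainty is approximately the confinement size:
   Δx ≈ L = 4.178e-09 m

2. From ΔxΔp ≥ ℏ/2, the minimum momentum uncertainty is:
   Δp ≈ ℏ/(2L) = 1.262e-26 kg·m/s

3. The kinetic energy is approximately:
   KE ≈ (Δp)²/(2m) = (1.262e-26)²/(2 × 1.673e-27 kg)
   KE ≈ 4.761e-26 J = 297.178 neV

This is an order-of-magnitude estimate of the ground state energy.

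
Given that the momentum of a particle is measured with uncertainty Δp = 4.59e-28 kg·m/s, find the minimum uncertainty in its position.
114.877 nm

Using the Heisenberg uncertainty principle:
ΔxΔp ≥ ℏ/2

The minimum uncertainty in position is:
Δx_min = ℏ/(2Δp)
Δx_min = (1.055e-34 J·s) / (2 × 4.590e-28 kg·m/s)
Δx_min = 1.149e-07 m = 114.877 nm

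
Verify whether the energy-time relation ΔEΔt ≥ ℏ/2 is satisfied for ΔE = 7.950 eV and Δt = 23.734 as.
No, it violates the uncertainty relation.

Calculate the product ΔEΔt:
ΔE = 7.950 eV = 1.274e-18 J
ΔEΔt = (1.274e-18 J) × (2.373e-17 s)
ΔEΔt = 3.023e-35 J·s

Compare to the minimum allowed value ℏ/2:
ℏ/2 = 5.273e-35 J·s

Since ΔEΔt = 3.023e-35 J·s < 5.273e-35 J·s = ℏ/2,
this violates the uncertainty relation.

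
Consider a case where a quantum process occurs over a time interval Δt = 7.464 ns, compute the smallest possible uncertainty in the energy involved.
44.092 neV

Using the energy-time uncertainty principle:
ΔEΔt ≥ ℏ/2

The minimum uncertainty in energy is:
ΔE_min = ℏ/(2Δt)
ΔE_min = (1.055e-34 J·s) / (2 × 7.464e-09 s)
ΔE_min = 7.064e-27 J = 44.092 neV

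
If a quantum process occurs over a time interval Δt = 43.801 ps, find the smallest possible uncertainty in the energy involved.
7.514 μeV

Using the energy-time uncertainty principle:
ΔEΔt ≥ ℏ/2

The minimum uncertainty in energy is:
ΔE_min = ℏ/(2Δt)
ΔE_min = (1.055e-34 J·s) / (2 × 4.380e-11 s)
ΔE_min = 1.204e-24 J = 7.514 μeV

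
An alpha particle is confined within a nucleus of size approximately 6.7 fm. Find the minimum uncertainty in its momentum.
7.870 × 10^-21 kg·m/s

Using the Heisenberg uncertainty principle:
ΔxΔp ≥ ℏ/2

With Δx ≈ L = 6.700e-15 m (the confinement size):
Δp_min = ℏ/(2Δx)
Δp_min = (1.055e-34 J·s) / (2 × 6.700e-15 m)
Δp_min = 7.870e-21 kg·m/s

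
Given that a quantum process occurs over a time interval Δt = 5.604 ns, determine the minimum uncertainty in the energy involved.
58.727 neV

Using the energy-time uncertainty principle:
ΔEΔt ≥ ℏ/2

The minimum uncertainty in energy is:
ΔE_min = ℏ/(2Δt)
ΔE_min = (1.055e-34 J·s) / (2 × 5.604e-09 s)
ΔE_min = 9.409e-27 J = 58.727 neV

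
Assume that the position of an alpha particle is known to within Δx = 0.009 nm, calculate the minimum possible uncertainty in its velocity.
881.721 m/s

Using the Heisenberg uncertainty principle and Δp = mΔv:
ΔxΔp ≥ ℏ/2
Δx(mΔv) ≥ ℏ/2

The minimum uncertainty in velocity is:
Δv_min = ℏ/(2mΔx)
Δv_min = (1.055e-34 J·s) / (2 × 6.645e-27 kg × 9.000e-12 m)
Δv_min = 8.817e+02 m/s = 881.721 m/s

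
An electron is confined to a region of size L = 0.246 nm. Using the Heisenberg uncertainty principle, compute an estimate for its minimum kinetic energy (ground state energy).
157.396 meV

Using the uncertainty principle to estimate ground state energy:

1. The position uncertainty is approximately the confinement size:
   Δx ≈ L = 2.460e-10 m

2. From ΔxΔp ≥ ℏ/2, the minimum momentum uncertainty is:
   Δp ≈ ℏ/(2L) = 2.143e-25 kg·m/s

3. The kinetic energy is approximately:
   KE ≈ (Δp)²/(2m) = (2.143e-25)²/(2 × 9.109e-31 kg)
   KE ≈ 2.522e-20 J = 157.396 meV

This is an order-of-magnitude estimate of the ground state energy.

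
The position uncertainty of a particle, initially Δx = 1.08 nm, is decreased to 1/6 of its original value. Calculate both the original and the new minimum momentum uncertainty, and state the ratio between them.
Original Δp_min = 4.882 × 10^-26 kg·m/s; new Δp'_min = 2.929 × 10^-25 kg·m/s; ratio Δp'_min/Δp_min = 6.

From the uncertainty principle ΔxΔp ≥ ℏ/2, the minimum momentum uncertainty is Δp_min = ℏ/(2Δx).

Original (Δx = 1.08 nm = 1.080e-09 m):
Δp_min = (1.055e-34 J·s)/(2 × 1.080e-09 m) = 4.882e-26 kg·m/s

When Δx → (1/6)Δx:
Δp'_min = ℏ/(2 × (1/6)Δx) = 6 × ℏ/(2Δx) = 6 × Δp_min
Δp'_min = 6 × 4.882e-26 kg·m/s = 2.929e-25 kg·m/s

Since Δp_min ∝ 1/Δx, when Δx is decreased to 1/6 of its original value, Δp_min increases to 6 times its original value.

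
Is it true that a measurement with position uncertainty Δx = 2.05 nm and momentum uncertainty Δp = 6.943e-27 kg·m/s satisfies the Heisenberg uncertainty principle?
No, it violates the uncertainty principle (impossible measurement).

Calculate the product ΔxΔp:
ΔxΔp = (2.050e-09 m) × (6.943e-27 kg·m/s)
ΔxΔp = 1.423e-35 J·s

Compare to the minimum allowed value ℏ/2:
ℏ/2 = 5.273e-35 J·s

Since ΔxΔp = 1.423e-35 J·s < 5.273e-35 J·s = ℏ/2,
the measurement violates the uncertainty principle.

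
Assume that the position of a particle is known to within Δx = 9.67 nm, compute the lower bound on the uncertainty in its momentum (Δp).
5.453 × 10^-27 kg·m/s

Using the Heisenberg uncertainty principle:
ΔxΔp ≥ ℏ/2

The minimum uncertainty in momentum is:
Δp_min = ℏ/(2Δx)
Δp_min = (1.055e-34 J·s) / (2 × 9.670e-09 m)
Δp_min = 5.453e-27 kg·m/s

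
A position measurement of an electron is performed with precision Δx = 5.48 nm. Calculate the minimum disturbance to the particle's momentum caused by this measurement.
9.622 × 10^-27 kg·m/s

The uncertainty principle implies that measuring position disturbs momentum:
ΔxΔp ≥ ℏ/2

When we measure position with precision Δx, we necessarily introduce a momentum uncertainty:
Δp ≥ ℏ/(2Δx)
Δp_min = (1.055e-34 J·s) / (2 × 5.480e-09 m)
Δp_min = 9.622e-27 kg·m/s

The more precisely we measure position, the greater the momentum disturbance.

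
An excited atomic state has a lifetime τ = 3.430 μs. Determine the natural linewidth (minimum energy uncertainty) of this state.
95.949 peV

Using the energy-time uncertainty principle:
ΔEΔt ≥ ℏ/2

The lifetime τ represents the time uncertainty Δt.
The natural linewidth (minimum energy uncertainty) is:

ΔE = ℏ/(2τ)
ΔE = (1.055e-34 J·s) / (2 × 3.430e-06 s)
ΔE = 1.537e-29 J = 95.949 peV

This natural linewidth limits the precision of spectroscopic measurements.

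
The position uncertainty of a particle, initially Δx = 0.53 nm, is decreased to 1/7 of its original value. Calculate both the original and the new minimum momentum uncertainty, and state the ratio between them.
Original Δp_min = 9.949 × 10^-26 kg·m/s; new Δp'_min = 6.964 × 10^-25 kg·m/s; ratio Δp'_min/Δp_min = 7.

From the uncertainty principle ΔxΔp ≥ ℏ/2, the minimum momentum uncertainty is Δp_min = ℏ/(2Δx).

Original (Δx = 0.53 nm = 5.300e-10 m):
Δp_min = (1.055e-34 J·s)/(2 × 5.300e-10 m) = 9.949e-26 kg·m/s

When Δx → (1/7)Δx:
Δp'_min = ℏ/(2 × (1/7)Δx) = 7 × ℏ/(2Δx) = 7 × Δp_min
Δp'_min = 7 × 9.949e-26 kg·m/s = 6.964e-25 kg·m/s

Since Δp_min ∝ 1/Δx, when Δx is decreased to 1/7 of its original value, Δp_min increases to 7 times its original value.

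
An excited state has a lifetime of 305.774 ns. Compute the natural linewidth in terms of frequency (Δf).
260.249 kHz

Using the energy-time uncertainty principle and E = hf:
ΔEΔt ≥ ℏ/2
hΔf·Δt ≥ ℏ/2

The minimum frequency uncertainty is:
Δf = ℏ/(2hτ) = 1/(4πτ)
Δf = 1/(4π × 3.058e-07 s)
Δf = 2.602e+05 Hz = 260.249 kHz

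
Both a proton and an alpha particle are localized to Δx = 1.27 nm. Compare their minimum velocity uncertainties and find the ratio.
The proton has the larger minimum velocity uncertainty, by a ratio of 4.0.

For both particles, Δp_min = ℏ/(2Δx) = 4.152e-26 kg·m/s (same for both).

The velocity uncertainty is Δv = Δp/m:
- proton: Δv = 4.152e-26 / 1.673e-27 = 2.482e+01 m/s = 24.822 m/s
- alpha particle: Δv = 4.152e-26 / 6.645e-27 = 6.248e+00 m/s = 6.248 m/s

Ratio: 2.482e+01 / 6.248e+00 = 4.0

The lighter particle has larger velocity uncertainty because Δv ∝ 1/m.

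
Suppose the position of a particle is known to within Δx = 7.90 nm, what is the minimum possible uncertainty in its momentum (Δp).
6.675 × 10^-27 kg·m/s

Using the Heisenberg uncertainty principle:
ΔxΔp ≥ ℏ/2

The minimum uncertainty in momentum is:
Δp_min = ℏ/(2Δx)
Δp_min = (1.055e-34 J·s) / (2 × 7.900e-09 m)
Δp_min = 6.675e-27 kg·m/s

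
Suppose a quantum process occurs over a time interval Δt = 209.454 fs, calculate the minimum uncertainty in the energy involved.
1.571 meV

Using the energy-time uncertainty principle:
ΔEΔt ≥ ℏ/2

The minimum uncertainty in energy is:
ΔE_min = ℏ/(2Δt)
ΔE_min = (1.055e-34 J·s) / (2 × 2.095e-13 s)
ΔE_min = 2.517e-22 J = 1.571 meV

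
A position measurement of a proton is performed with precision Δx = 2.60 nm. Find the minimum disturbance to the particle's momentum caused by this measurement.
2.028 × 10^-26 kg·m/s

The uncertainty principle implies that measuring position disturbs momentum:
ΔxΔp ≥ ℏ/2

When we measure position with precision Δx, we necessarily introduce a momentum uncertainty:
Δp ≥ ℏ/(2Δx)
Δp_min = (1.055e-34 J·s) / (2 × 2.600e-09 m)
Δp_min = 2.028e-26 kg·m/s

The more precisely we measure position, the greater the momentum disturbance.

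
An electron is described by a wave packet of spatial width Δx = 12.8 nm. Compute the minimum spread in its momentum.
4.119 × 10^-27 kg·m/s

For a wave packet, the spatial width Δx and momentum spread Δp are related by the uncertainty principle:
ΔxΔp ≥ ℏ/2

The minimum momentum spread is:
Δp_min = ℏ/(2Δx)
Δp_min = (1.055e-34 J·s) / (2 × 1.280e-08 m)
Δp_min = 4.119e-27 kg·m/s

A wave packet cannot have both a well-defined position and well-defined momentum.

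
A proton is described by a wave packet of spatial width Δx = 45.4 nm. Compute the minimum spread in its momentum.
1.161 × 10^-27 kg·m/s

For a wave packet, the spatial width Δx and momentum spread Δp are related by the uncertainty principle:
ΔxΔp ≥ ℏ/2

The minimum momentum spread is:
Δp_min = ℏ/(2Δx)
Δp_min = (1.055e-34 J·s) / (2 × 4.540e-08 m)
Δp_min = 1.161e-27 kg·m/s

A wave packet cannot have both a well-defined position and well-defined momentum.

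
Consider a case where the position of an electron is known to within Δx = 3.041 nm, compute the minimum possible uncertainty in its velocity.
19.034 km/s

Using the Heisenberg uncertainty principle and Δp = mΔv:
ΔxΔp ≥ ℏ/2
Δx(mΔv) ≥ ℏ/2

The minimum uncertainty in velocity is:
Δv_min = ℏ/(2mΔx)
Δv_min = (1.055e-34 J·s) / (2 × 9.109e-31 kg × 3.041e-09 m)
Δv_min = 1.903e+04 m/s = 19.034 km/s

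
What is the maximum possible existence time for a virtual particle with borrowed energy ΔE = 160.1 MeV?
2.056 ys

Using the energy-time uncertainty principle:
ΔEΔt ≥ ℏ/2

For a virtual particle borrowing energy ΔE, the maximum lifetime is:
Δt_max = ℏ/(2ΔE)

Converting energy:
ΔE = 160.1 MeV = 2.565e-11 J

Δt_max = (1.055e-34 J·s) / (2 × 2.565e-11 J)
Δt_max = 2.056e-24 s = 2.056 ys

Virtual particles with higher borrowed energy exist for shorter times.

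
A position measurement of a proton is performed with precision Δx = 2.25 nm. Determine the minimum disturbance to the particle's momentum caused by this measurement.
2.343 × 10^-26 kg·m/s

The uncertainty principle implies that measuring position disturbs momentum:
ΔxΔp ≥ ℏ/2

When we measure position with precision Δx, we necessarily introduce a momentum uncertainty:
Δp ≥ ℏ/(2Δx)
Δp_min = (1.055e-34 J·s) / (2 × 2.250e-09 m)
Δp_min = 2.343e-26 kg·m/s

The more precisely we measure position, the greater the momentum disturbance.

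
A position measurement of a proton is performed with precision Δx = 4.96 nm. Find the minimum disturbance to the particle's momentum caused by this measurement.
1.063 × 10^-26 kg·m/s

The uncertainty principle implies that measuring position disturbs momentum:
ΔxΔp ≥ ℏ/2

When we measure position with precision Δx, we necessarily introduce a momentum uncertainty:
Δp ≥ ℏ/(2Δx)
Δp_min = (1.055e-34 J·s) / (2 × 4.960e-09 m)
Δp_min = 1.063e-26 kg·m/s

The more precisely we measure position, the greater the momentum disturbance.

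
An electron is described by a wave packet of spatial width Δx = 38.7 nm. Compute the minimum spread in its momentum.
1.362 × 10^-27 kg·m/s

For a wave packet, the spatial width Δx and momentum spread Δp are related by the uncertainty principle:
ΔxΔp ≥ ℏ/2

The minimum momentum spread is:
Δp_min = ℏ/(2Δx)
Δp_min = (1.055e-34 J·s) / (2 × 3.870e-08 m)
Δp_min = 1.362e-27 kg·m/s

A wave packet cannot have both a well-defined position and well-defined momentum.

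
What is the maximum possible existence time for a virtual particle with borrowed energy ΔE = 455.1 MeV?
7.232 × 10^-25 s

Using the energy-time uncertainty principle:
ΔEΔt ≥ ℏ/2

For a virtual particle borrowing energy ΔE, the maximum lifetime is:
Δt_max = ℏ/(2ΔE)

Converting energy:
ΔE = 455.1 MeV = 7.292e-11 J

Δt_max = (1.055e-34 J·s) / (2 × 7.292e-11 J)
Δt_max = 7.232e-25 s = 7.232 × 10^-25 s

Virtual particles with higher borrowed energy exist for shorter times.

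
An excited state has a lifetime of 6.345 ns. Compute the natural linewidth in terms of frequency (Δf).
12.542 MHz

Using the energy-time uncertainty principle and E = hf:
ΔEΔt ≥ ℏ/2
hΔf·Δt ≥ ℏ/2

The minimum frequency uncertainty is:
Δf = ℏ/(2hτ) = 1/(4πτ)
Δf = 1/(4π × 6.345e-09 s)
Δf = 1.254e+07 Hz = 12.542 MHz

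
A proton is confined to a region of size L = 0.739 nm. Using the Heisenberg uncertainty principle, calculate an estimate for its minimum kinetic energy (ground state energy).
9.499 μeV

Using the uncertainty principle to estimate ground state energy:

1. The position uncertainty is approximately the confinement size:
   Δx ≈ L = 7.390e-10 m

2. From ΔxΔp ≥ ℏ/2, the minimum momentum uncertainty is:
   Δp ≈ ℏ/(2L) = 7.135e-26 kg·m/s

3. The kinetic energy is approximately:
   KE ≈ (Δp)²/(2m) = (7.135e-26)²/(2 × 1.673e-27 kg)
   KE ≈ 1.522e-24 J = 9.499 μeV

This is an order-of-magnitude estimate of the ground state energy.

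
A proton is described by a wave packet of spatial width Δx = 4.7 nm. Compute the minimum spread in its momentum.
1.122 × 10^-26 kg·m/s

For a wave packet, the spatial width Δx and momentum spread Δp are related by the uncertainty principle:
ΔxΔp ≥ ℏ/2

The minimum momentum spread is:
Δp_min = ℏ/(2Δx)
Δp_min = (1.055e-34 J·s) / (2 × 4.700e-09 m)
Δp_min = 1.122e-26 kg·m/s

A wave packet cannot have both a well-defined position and well-defined momentum.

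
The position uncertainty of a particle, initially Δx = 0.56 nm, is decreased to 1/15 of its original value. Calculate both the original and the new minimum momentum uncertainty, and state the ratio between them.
Original Δp_min = 9.416 × 10^-26 kg·m/s; new Δp'_min = 1.412 × 10^-24 kg·m/s; ratio Δp'_min/Δp_min = 15.

From the uncertainty principle ΔxΔp ≥ ℏ/2, the minimum momentum uncertainty is Δp_min = ℏ/(2Δx).

Original (Δx = 0.56 nm = 5.600e-10 m):
Δp_min = (1.055e-34 J·s)/(2 × 5.600e-10 m) = 9.416e-26 kg·m/s

When Δx → (1/15)Δx:
Δp'_min = ℏ/(2 × (1/15)Δx) = 15 × ℏ/(2Δx) = 15 × Δp_min
Δp'_min = 15 × 9.416e-26 kg·m/s = 1.412e-24 kg·m/s

Since Δp_min ∝ 1/Δx, when Δx is decreased to 1/15 of its original value, Δp_min increases to 15 times its original value.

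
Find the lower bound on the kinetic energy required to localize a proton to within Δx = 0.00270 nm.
711.585 meV

Localizing a particle requires giving it sufficient momentum uncertainty:

1. From uncertainty principle: Δp ≥ ℏ/(2Δx)
   Δp_min = (1.055e-34 J·s) / (2 × 2.700e-12 m)
   Δp_min = 1.953e-23 kg·m/s

2. This momentum uncertainty corresponds to kinetic energy:
   KE ≈ (Δp)²/(2m) = (1.953e-23)²/(2 × 1.673e-27 kg)
   KE = 1.140e-19 J = 711.585 meV

Tighter localization requires more energy.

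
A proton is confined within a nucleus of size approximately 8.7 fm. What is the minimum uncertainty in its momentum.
6.061 × 10^-21 kg·m/s

Using the Heisenberg uncertainty principle:
ΔxΔp ≥ ℏ/2

With Δx ≈ L = 8.700e-15 m (the confinement size):
Δp_min = ℏ/(2Δx)
Δp_min = (1.055e-34 J·s) / (2 × 8.700e-15 m)
Δp_min = 6.061e-21 kg·m/s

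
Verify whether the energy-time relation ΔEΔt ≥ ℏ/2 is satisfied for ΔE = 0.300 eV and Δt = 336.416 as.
No, it violates the uncertainty relation.

Calculate the product ΔEΔt:
ΔE = 0.300 eV = 4.807e-20 J
ΔEΔt = (4.807e-20 J) × (3.364e-16 s)
ΔEΔt = 1.617e-35 J·s

Compare to the minimum allowed value ℏ/2:
ℏ/2 = 5.273e-35 J·s

Since ΔEΔt = 1.617e-35 J·s < 5.273e-35 J·s = ℏ/2,
this violates the uncertainty relation.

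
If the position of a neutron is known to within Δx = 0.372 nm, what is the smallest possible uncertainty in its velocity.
84.627 m/s

Using the Heisenberg uncertainty principle and Δp = mΔv:
ΔxΔp ≥ ℏ/2
Δx(mΔv) ≥ ℏ/2

The minimum uncertainty in velocity is:
Δv_min = ℏ/(2mΔx)
Δv_min = (1.055e-34 J·s) / (2 × 1.675e-27 kg × 3.720e-10 m)
Δv_min = 8.463e+01 m/s = 84.627 m/s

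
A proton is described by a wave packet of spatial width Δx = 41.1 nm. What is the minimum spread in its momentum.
1.283 × 10^-27 kg·m/s

For a wave packet, the spatial width Δx and momentum spread Δp are related by the uncertainty principle:
ΔxΔp ≥ ℏ/2

The minimum momentum spread is:
Δp_min = ℏ/(2Δx)
Δp_min = (1.055e-34 J·s) / (2 × 4.110e-08 m)
Δp_min = 1.283e-27 kg·m/s

A wave packet cannot have both a well-defined position and well-defined momentum.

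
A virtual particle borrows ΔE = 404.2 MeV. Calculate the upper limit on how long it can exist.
8.142 × 10^-25 s

Using the energy-time uncertainty principle:
ΔEΔt ≥ ℏ/2

For a virtual particle borrowing energy ΔE, the maximum lifetime is:
Δt_max = ℏ/(2ΔE)

Converting energy:
ΔE = 404.2 MeV = 6.476e-11 J

Δt_max = (1.055e-34 J·s) / (2 × 6.476e-11 J)
Δt_max = 8.142e-25 s = 8.142 × 10^-25 s

Virtual particles with higher borrowed energy exist for shorter times.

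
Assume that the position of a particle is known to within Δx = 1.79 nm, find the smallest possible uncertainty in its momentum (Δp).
2.946 × 10^-26 kg·m/s

Using the Heisenberg uncertainty principle:
ΔxΔp ≥ ℏ/2

The minimum uncertainty in momentum is:
Δp_min = ℏ/(2Δx)
Δp_min = (1.055e-34 J·s) / (2 × 1.790e-09 m)
Δp_min = 2.946e-26 kg·m/s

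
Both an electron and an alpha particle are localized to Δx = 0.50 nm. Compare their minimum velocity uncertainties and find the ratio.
The electron has the larger minimum velocity uncertainty, by a ratio of 7294.3.

For both particles, Δp_min = ℏ/(2Δx) = 1.055e-25 kg·m/s (same for both).

The velocity uncertainty is Δv = Δp/m:
- electron: Δv = 1.055e-25 / 9.109e-31 = 1.158e+05 m/s = 115.768 km/s
- alpha particle: Δv = 1.055e-25 / 6.645e-27 = 1.587e+01 m/s = 15.871 m/s

Ratio: 1.158e+05 / 1.587e+01 = 7294.3

The lighter particle has larger velocity uncertainty because Δv ∝ 1/m.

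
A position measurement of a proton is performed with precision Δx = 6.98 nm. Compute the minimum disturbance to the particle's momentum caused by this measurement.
7.554 × 10^-27 kg·m/s

The uncertainty principle implies that measuring position disturbs momentum:
ΔxΔp ≥ ℏ/2

When we measure position with precision Δx, we necessarily introduce a momentum uncertainty:
Δp ≥ ℏ/(2Δx)
Δp_min = (1.055e-34 J·s) / (2 × 6.980e-09 m)
Δp_min = 7.554e-27 kg·m/s

The more precisely we measure position, the greater the momentum disturbance.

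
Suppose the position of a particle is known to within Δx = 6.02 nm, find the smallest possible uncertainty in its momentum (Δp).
8.759 × 10^-27 kg·m/s

Using the Heisenberg uncertainty principle:
ΔxΔp ≥ ℏ/2

The minimum uncertainty in momentum is:
Δp_min = ℏ/(2Δx)
Δp_min = (1.055e-34 J·s) / (2 × 6.020e-09 m)
Δp_min = 8.759e-27 kg·m/s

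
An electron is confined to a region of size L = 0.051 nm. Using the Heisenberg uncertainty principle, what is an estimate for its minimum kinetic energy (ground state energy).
3.662 eV

Using the uncertainty principle to estimate ground state energy:

1. The position uncertainty is approximately the confinement size:
   Δx ≈ L = 5.100e-11 m

2. From ΔxΔp ≥ ℏ/2, the minimum momentum uncertainty is:
   Δp ≈ ℏ/(2L) = 1.034e-24 kg·m/s

3. The kinetic energy is approximately:
   KE ≈ (Δp)²/(2m) = (1.034e-24)²/(2 × 9.109e-31 kg)
   KE ≈ 5.867e-19 J = 3.662 eV

This is an order-of-magnitude estimate of the ground state energy.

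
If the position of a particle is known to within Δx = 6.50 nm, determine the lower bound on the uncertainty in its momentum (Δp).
8.112 × 10^-27 kg·m/s

Using the Heisenberg uncertainty principle:
ΔxΔp ≥ ℏ/2

The minimum uncertainty in momentum is:
Δp_min = ℏ/(2Δx)
Δp_min = (1.055e-34 J·s) / (2 × 6.500e-09 m)
Δp_min = 8.112e-27 kg·m/s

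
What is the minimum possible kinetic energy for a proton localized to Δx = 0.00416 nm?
299.756 meV

Localizing a particle requires giving it sufficient momentum uncertainty:

1. From uncertainty principle: Δp ≥ ℏ/(2Δx)
   Δp_min = (1.055e-34 J·s) / (2 × 4.160e-12 m)
   Δp_min = 1.268e-23 kg·m/s

2. This momentum uncertainty corresponds to kinetic energy:
   KE ≈ (Δp)²/(2m) = (1.268e-23)²/(2 × 1.673e-27 kg)
   KE = 4.803e-20 J = 299.756 meV

Tighter localization requires more energy.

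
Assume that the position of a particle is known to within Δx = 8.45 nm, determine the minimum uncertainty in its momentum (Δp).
6.240 × 10^-27 kg·m/s

Using the Heisenberg uncertainty principle:
ΔxΔp ≥ ℏ/2

The minimum uncertainty in momentum is:
Δp_min = ℏ/(2Δx)
Δp_min = (1.055e-34 J·s) / (2 × 8.450e-09 m)
Δp_min = 6.240e-27 kg·m/s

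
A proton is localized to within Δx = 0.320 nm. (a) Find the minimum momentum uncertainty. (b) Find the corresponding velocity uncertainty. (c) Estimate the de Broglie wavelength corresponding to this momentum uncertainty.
(a) Δp_min = 1.648 × 10^-25 kg·m/s
(b) Δv_min = 98.514 m/s
(c) λ_dB = 4.021 nm

Step-by-step:

(a) From the uncertainty principle:
Δp_min = ℏ/(2Δx) = (1.055e-34 J·s)/(2 × 3.200e-10 m) = 1.648e-25 kg·m/s

(b) The velocity uncertainty:
Δv = Δp/m = (1.648e-25 kg·m/s)/(1.673e-27 kg) = 9.851e+01 m/s = 98.514 m/s

(c) The de Broglie wavelength for this momentum:
λ = h/p = (6.626e-34 J·s)/(1.648e-25 kg·m/s) = 4.021e-09 m = 4.021 nm

Note: The de Broglie wavelength is comparable to the localization size, as expected from wave-particle duality.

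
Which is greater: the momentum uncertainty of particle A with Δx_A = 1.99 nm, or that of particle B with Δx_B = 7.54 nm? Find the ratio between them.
Particle A has the larger minimum momentum uncertainty, by a factor of 3.79.

For each particle, the minimum momentum uncertainty is Δp_min = ℏ/(2Δx):

Particle A: Δp_A = ℏ/(2×1.990e-09 m) = 2.650e-26 kg·m/s
Particle B: Δp_B = ℏ/(2×7.540e-09 m) = 6.993e-27 kg·m/s

Ratio: Δp_A/Δp_B = 3.79

Since Δp_min ∝ 1/Δx, the particle with smaller position uncertainty (A) has larger momentum uncertainty.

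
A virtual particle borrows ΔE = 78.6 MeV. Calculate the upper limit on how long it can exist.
4.187 ys

Using the energy-time uncertainty principle:
ΔEΔt ≥ ℏ/2

For a virtual particle borrowing energy ΔE, the maximum lifetime is:
Δt_max = ℏ/(2ΔE)

Converting energy:
ΔE = 78.6 MeV = 1.259e-11 J

Δt_max = (1.055e-34 J·s) / (2 × 1.259e-11 J)
Δt_max = 4.187e-24 s = 4.187 ys

Virtual particles with higher borrowed energy exist for shorter times.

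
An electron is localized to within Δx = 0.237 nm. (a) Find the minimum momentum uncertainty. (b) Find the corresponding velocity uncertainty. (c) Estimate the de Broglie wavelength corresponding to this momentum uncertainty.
(a) Δp_min = 2.225 × 10^-25 kg·m/s
(b) Δv_min = 244.236 km/s
(c) λ_dB = 2.978 nm

Step-by-step:

(a) From the uncertainty principle:
Δp_min = ℏ/(2Δx) = (1.055e-34 J·s)/(2 × 2.370e-10 m) = 2.225e-25 kg·m/s

(b) The velocity uncertainty:
Δv = Δp/m = (2.225e-25 kg·m/s)/(9.109e-31 kg) = 2.442e+05 m/s = 244.236 km/s

(c) The de Broglie wavelength for this momentum:
λ = h/p = (6.626e-34 J·s)/(2.225e-25 kg·m/s) = 2.978e-09 m = 2.978 nm

Note: The de Broglie wavelength is comparable to the localization size, as expected from wave-particle duality.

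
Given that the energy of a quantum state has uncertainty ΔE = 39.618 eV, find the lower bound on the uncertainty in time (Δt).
8.307 as

Using the energy-time uncertainty principle:
ΔEΔt ≥ ℏ/2

The minimum uncertainty in time is:
Δt_min = ℏ/(2ΔE)
Δt_min = (1.055e-34 J·s) / (2 × 6.348e-18 J)
Δt_min = 8.307e-18 s = 8.307 as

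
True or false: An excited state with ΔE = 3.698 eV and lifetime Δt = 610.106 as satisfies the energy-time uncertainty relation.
Yes, it satisfies the uncertainty relation.

Calculate the product ΔEΔt:
ΔE = 3.698 eV = 5.925e-19 J
ΔEΔt = (5.925e-19 J) × (6.101e-16 s)
ΔEΔt = 3.615e-34 J·s

Compare to the minimum allowed value ℏ/2:
ℏ/2 = 5.273e-35 J·s

Since ΔEΔt = 3.615e-34 J·s ≥ 5.273e-35 J·s = ℏ/2,
this satisfies the uncertainty relation.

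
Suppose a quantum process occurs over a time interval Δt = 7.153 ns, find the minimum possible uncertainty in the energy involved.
46.010 neV

Using the energy-time uncertainty principle:
ΔEΔt ≥ ℏ/2

The minimum uncertainty in energy is:
ΔE_min = ℏ/(2Δt)
ΔE_min = (1.055e-34 J·s) / (2 × 7.153e-09 s)
ΔE_min = 7.372e-27 J = 46.010 neV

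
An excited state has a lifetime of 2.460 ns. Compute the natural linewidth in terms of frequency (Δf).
32.349 MHz

Using the energy-time uncertainty principle and E = hf:
ΔEΔt ≥ ℏ/2
hΔf·Δt ≥ ℏ/2

The minimum frequency uncertainty is:
Δf = ℏ/(2hτ) = 1/(4πτ)
Δf = 1/(4π × 2.460e-09 s)
Δf = 3.235e+07 Hz = 32.349 MHz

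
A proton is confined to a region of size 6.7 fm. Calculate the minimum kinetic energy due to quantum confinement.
115.559 keV

Using the uncertainty principle:

1. Position uncertainty: Δx ≈ 6.700e-15 m
2. Minimum momentum uncertainty: Δp = ℏ/(2Δx) = 7.870e-21 kg·m/s
3. Minimum kinetic energy:
   KE = (Δp)²/(2m) = (7.870e-21)²/(2 × 1.673e-27 kg)
   KE = 1.851e-14 J = 115.559 keV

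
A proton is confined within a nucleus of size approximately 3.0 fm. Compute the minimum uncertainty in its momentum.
1.758 × 10^-20 kg·m/s

Using the Heisenberg uncertainty principle:
ΔxΔp ≥ ℏ/2

With Δx ≈ L = 3.000e-15 m (the confinement size):
Δp_min = ℏ/(2Δx)
Δp_min = (1.055e-34 J·s) / (2 × 3.000e-15 m)
Δp_min = 1.758e-20 kg·m/s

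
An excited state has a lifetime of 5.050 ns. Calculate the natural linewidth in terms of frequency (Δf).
15.758 MHz

Using the energy-time uncertainty principle and E = hf:
ΔEΔt ≥ ℏ/2
hΔf·Δt ≥ ℏ/2

The minimum frequency uncertainty is:
Δf = ℏ/(2hτ) = 1/(4πτ)
Δf = 1/(4π × 5.050e-09 s)
Δf = 1.576e+07 Hz = 15.758 MHz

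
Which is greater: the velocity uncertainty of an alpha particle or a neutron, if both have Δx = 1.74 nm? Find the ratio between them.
The neutron has the larger minimum velocity uncertainty, by a ratio of 4.0.

For both particles, Δp_min = ℏ/(2Δx) = 3.030e-26 kg·m/s (same for both).

The velocity uncertainty is Δv = Δp/m:
- alpha particle: Δv = 3.030e-26 / 6.645e-27 = 4.561e+00 m/s = 4.561 m/s
- neutron: Δv = 3.030e-26 / 1.675e-27 = 1.809e+01 m/s = 18.093 m/s

Ratio: 1.809e+01 / 4.561e+00 = 4.0

The lighter particle has larger velocity uncertainty because Δv ∝ 1/m.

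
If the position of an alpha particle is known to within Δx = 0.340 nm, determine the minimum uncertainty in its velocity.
23.340 m/s

Using the Heisenberg uncertainty principle and Δp = mΔv:
ΔxΔp ≥ ℏ/2
Δx(mΔv) ≥ ℏ/2

The minimum uncertainty in velocity is:
Δv_min = ℏ/(2mΔx)
Δv_min = (1.055e-34 J·s) / (2 × 6.645e-27 kg × 3.400e-10 m)
Δv_min = 2.334e+01 m/s = 23.340 m/s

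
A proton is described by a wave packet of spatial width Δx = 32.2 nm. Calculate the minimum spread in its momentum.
1.638 × 10^-27 kg·m/s

For a wave packet, the spatial width Δx and momentum spread Δp are related by the uncertainty principle:
ΔxΔp ≥ ℏ/2

The minimum momentum spread is:
Δp_min = ℏ/(2Δx)
Δp_min = (1.055e-34 J·s) / (2 × 3.220e-08 m)
Δp_min = 1.638e-27 kg·m/s

A wave packet cannot have both a well-defined position and well-defined momentum.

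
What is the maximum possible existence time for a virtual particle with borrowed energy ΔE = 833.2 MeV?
3.950 × 10^-25 s

Using the energy-time uncertainty principle:
ΔEΔt ≥ ℏ/2

For a virtual particle borrowing energy ΔE, the maximum lifetime is:
Δt_max = ℏ/(2ΔE)

Converting energy:
ΔE = 833.2 MeV = 1.335e-10 J

Δt_max = (1.055e-34 J·s) / (2 × 1.335e-10 J)
Δt_max = 3.950e-25 s = 3.950 × 10^-25 s

Virtual particles with higher borrowed energy exist for shorter times.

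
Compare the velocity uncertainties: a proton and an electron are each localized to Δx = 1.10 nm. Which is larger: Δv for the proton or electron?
The electron has the larger minimum velocity uncertainty, by a ratio of 1836.2.

For both particles, Δp_min = ℏ/(2Δx) = 4.794e-26 kg·m/s (same for both).

The velocity uncertainty is Δv = Δp/m:
- proton: Δv = 4.794e-26 / 1.673e-27 = 2.866e+01 m/s = 28.659 m/s
- electron: Δv = 4.794e-26 / 9.109e-31 = 5.262e+04 m/s = 52.622 km/s

Ratio: 5.262e+04 / 2.866e+01 = 1836.2

The lighter particle has larger velocity uncertainty because Δv ∝ 1/m.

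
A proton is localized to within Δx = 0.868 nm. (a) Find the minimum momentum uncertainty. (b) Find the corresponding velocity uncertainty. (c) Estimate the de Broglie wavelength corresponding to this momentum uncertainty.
(a) Δp_min = 6.075 × 10^-26 kg·m/s
(b) Δv_min = 36.319 m/s
(c) λ_dB = 10.908 nm

Step-by-step:

(a) From the uncertainty principle:
Δp_min = ℏ/(2Δx) = (1.055e-34 J·s)/(2 × 8.680e-10 m) = 6.075e-26 kg·m/s

(b) The velocity uncertainty:
Δv = Δp/m = (6.075e-26 kg·m/s)/(1.673e-27 kg) = 3.632e+01 m/s = 36.319 m/s

(c) The de Broglie wavelength for this momentum:
λ = h/p = (6.626e-34 J·s)/(6.075e-26 kg·m/s) = 1.091e-08 m = 10.908 nm

Note: The de Broglie wavelength is comparable to the localization size, as expected from wave-particle duality.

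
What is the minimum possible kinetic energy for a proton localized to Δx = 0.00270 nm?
711.585 meV

Localizing a particle requires giving it sufficient momentum uncertainty:

1. From uncertainty principle: Δp ≥ ℏ/(2Δx)
   Δp_min = (1.055e-34 J·s) / (2 × 2.700e-12 m)
   Δp_min = 1.953e-23 kg·m/s

2. This momentum uncertainty corresponds to kinetic energy:
   KE ≈ (Δp)²/(2m) = (1.953e-23)²/(2 × 1.673e-27 kg)
   KE = 1.140e-19 J = 711.585 meV

Tighter localization requires more energy.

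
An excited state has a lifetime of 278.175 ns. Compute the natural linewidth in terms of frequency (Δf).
286.070 kHz

Using the energy-time uncertainty principle and E = hf:
ΔEΔt ≥ ℏ/2
hΔf·Δt ≥ ℏ/2

The minimum frequency uncertainty is:
Δf = ℏ/(2hτ) = 1/(4πτ)
Δf = 1/(4π × 2.782e-07 s)
Δf = 2.861e+05 Hz = 286.070 kHz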